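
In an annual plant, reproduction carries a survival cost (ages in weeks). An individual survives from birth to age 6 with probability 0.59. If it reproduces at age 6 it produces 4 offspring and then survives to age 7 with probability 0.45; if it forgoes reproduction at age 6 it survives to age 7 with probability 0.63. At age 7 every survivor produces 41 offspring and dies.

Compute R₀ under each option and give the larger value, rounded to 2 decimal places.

15.24

breed at age 6: R₀ = 0.59 × (4 + 0.45 × 41) = 0.59 × 22.4500 = 13.2455
delay to age 7: R₀ = 0.59 × (0.63 × 41) = 0.59 × 25.8300 = 15.2397
Higher: delay to age 7 (15.2397).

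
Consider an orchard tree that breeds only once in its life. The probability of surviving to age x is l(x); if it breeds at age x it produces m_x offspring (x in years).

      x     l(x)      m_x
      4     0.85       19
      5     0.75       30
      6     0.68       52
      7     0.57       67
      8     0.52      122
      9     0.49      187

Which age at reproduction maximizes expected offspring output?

Expected offspring if breeding at age x = l(x) × m_x:
  age 4: 0.85 × 19 = 16.150
  age 5: 0.75 × 30 = 22.500
  age 6: 0.68 × 52 = 35.360
  age 7: 0.57 × 67 = 38.190
  age 8: 0.52 × 122 = 63.440
  age 9: 0.49 × 187 = 91.630
Maximum at age 9 (91.630).

9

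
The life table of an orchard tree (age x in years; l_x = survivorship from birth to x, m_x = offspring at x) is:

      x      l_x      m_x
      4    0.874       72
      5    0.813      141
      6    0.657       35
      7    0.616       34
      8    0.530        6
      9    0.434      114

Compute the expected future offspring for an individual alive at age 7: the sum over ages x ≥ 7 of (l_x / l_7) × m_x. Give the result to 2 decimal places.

119.48

l_7 = 0.616. Conditional survival from age 7 to x is l_x / l_7.
  x=7: (0.616/0.616) × 34 = 34.0000
  x=8: (0.530/0.616) × 6 = 5.1623
  x=9: (0.434/0.616) × 114 = 80.3182
Sum = 34.0000 + 5.1623 + 80.3182 = 119.4805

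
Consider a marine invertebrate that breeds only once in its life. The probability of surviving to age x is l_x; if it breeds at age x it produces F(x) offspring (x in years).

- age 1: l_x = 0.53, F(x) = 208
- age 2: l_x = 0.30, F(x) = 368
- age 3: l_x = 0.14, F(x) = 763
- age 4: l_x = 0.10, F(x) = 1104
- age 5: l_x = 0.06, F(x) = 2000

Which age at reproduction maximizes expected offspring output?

Expected offspring if breeding at age x = l_x × F(x):
  age 1: 0.53 × 208 = 110.240
  age 2: 0.30 × 368 = 110.400
  age 3: 0.14 × 763 = 106.820
  age 4: 0.10 × 1104 = 110.400
  age 5: 0.06 × 2000 = 120.000
Maximum at age 5 (120.000).

5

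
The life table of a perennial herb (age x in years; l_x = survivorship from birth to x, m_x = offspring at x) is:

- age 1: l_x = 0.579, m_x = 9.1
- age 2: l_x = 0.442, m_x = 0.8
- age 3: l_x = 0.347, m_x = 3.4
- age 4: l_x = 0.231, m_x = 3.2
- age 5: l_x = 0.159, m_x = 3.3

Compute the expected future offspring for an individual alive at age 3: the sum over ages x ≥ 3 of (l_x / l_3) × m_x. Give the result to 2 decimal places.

l_3 = 0.347. Conditional survival from age 3 to x is l_x / l_3.
  x=3: (0.347/0.347) × 3.4 = 3.4000
  x=4: (0.231/0.347) × 3.2 = 2.1303
  x=5: (0.159/0.347) × 3.3 = 1.5121
Sum = 3.4000 + 2.1303 + 1.5121 = 7.0424

7.04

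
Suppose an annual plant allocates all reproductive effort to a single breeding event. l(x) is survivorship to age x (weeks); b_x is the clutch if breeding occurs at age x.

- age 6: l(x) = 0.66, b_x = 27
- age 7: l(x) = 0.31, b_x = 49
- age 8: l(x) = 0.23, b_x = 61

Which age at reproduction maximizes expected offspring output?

6

Expected offspring if breeding at age x = l(x) × b_x:
  age 6: 0.66 × 27 = 17.820
  age 7: 0.31 × 49 = 15.190
  age 8: 0.23 × 61 = 14.030
Maximum at age 6 (17.820).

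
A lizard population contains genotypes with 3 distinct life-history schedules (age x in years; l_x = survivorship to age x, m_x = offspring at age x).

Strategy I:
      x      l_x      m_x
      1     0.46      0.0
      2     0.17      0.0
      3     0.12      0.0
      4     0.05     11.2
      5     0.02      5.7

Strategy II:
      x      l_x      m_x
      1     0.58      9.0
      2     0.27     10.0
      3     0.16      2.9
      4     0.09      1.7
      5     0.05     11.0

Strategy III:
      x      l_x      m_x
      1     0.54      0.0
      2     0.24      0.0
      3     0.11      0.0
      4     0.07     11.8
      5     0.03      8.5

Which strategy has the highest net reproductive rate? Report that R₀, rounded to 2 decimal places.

Strategy I: R₀ = 0.46×0.0 + 0.17×0.0 + 0.12×0.0 + 0.05×11.2 + 0.02×5.7 = 0.6740
Strategy II: R₀ = 0.58×9.0 + 0.27×10.0 + 0.16×2.9 + 0.09×1.7 + 0.05×11.0 = 9.0870
Strategy III: R₀ = 0.54×0.0 + 0.24×0.0 + 0.11×0.0 + 0.07×11.8 + 0.03×8.5 = 1.0810
Highest R₀: strategy II with 9.0870.

9.09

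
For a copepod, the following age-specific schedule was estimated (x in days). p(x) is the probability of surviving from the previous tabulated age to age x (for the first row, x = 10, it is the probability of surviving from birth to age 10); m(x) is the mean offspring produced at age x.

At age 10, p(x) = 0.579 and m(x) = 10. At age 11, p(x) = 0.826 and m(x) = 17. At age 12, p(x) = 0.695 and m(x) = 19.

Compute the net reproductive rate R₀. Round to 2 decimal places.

20.24

Survivorship from birth: l_x = p_10·p_11·…·p_x.
  l_10 = 0.57900
  l_11 = 0.47825
  l_12 = 0.33239
R₀ = Σ l_x m(x):
  age 10: 0.57900 × 10 = 5.7900
  age 11: 0.47825 × 17 = 8.1303
  age 12: 0.33239 × 19 = 6.3154
R₀ = 5.7900 + 8.1303 + 6.3154 = 20.2357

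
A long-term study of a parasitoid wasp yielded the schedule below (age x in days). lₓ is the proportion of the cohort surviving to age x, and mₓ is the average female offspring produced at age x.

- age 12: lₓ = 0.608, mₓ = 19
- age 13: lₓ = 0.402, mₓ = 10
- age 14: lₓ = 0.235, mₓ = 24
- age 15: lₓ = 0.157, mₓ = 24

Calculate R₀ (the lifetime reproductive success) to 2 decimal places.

R₀ = Σ lₓ mₓ:
  age 12: 0.608 × 19 = 11.5520
  age 13: 0.402 × 10 = 4.0200
  age 14: 0.235 × 24 = 5.6400
  age 15: 0.157 × 24 = 3.7680
R₀ = 11.5520 + 4.0200 + 5.6400 + 3.7680 = 24.9800

24.98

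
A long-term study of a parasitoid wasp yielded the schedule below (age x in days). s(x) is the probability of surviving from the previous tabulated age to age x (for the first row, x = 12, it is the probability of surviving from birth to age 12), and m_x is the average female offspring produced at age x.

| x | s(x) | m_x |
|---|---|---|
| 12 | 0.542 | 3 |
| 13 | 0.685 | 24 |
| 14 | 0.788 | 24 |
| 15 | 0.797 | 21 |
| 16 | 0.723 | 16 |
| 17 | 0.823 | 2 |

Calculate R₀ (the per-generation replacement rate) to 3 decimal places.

Survivorship from birth: l_x = s_12·s_13·…·s_x.
  l_12 = 0.54200
  l_13 = 0.37127
  l_14 = 0.29256
  l_15 = 0.23317
  l_16 = 0.16858
  l_17 = 0.13874
R₀ = Σ l_x m_x:
  age 12: 0.54200 × 3 = 1.6260
  age 13: 0.37127 × 24 = 8.9105
  age 14: 0.29256 × 24 = 7.0214
  age 15: 0.23317 × 21 = 4.8966
  age 16: 0.16858 × 16 = 2.6973
  age 17: 0.13874 × 2 = 0.2775
R₀ = 1.6260 + 8.9105 + 7.0214 + 4.8966 + 2.6973 + 0.2775 = 25.4292

25.429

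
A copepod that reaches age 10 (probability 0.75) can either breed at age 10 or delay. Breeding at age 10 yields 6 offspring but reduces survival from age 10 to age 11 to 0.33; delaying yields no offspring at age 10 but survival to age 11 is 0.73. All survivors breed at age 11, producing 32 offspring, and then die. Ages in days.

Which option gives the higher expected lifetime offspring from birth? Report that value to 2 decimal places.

breed at age 10: R₀ = 0.75 × (6 + 0.33 × 32) = 0.75 × 16.5600 = 12.4200
delay to age 11: R₀ = 0.75 × (0.73 × 32) = 0.75 × 23.3600 = 17.5200
Higher: delay to age 11 (17.5200).

17.52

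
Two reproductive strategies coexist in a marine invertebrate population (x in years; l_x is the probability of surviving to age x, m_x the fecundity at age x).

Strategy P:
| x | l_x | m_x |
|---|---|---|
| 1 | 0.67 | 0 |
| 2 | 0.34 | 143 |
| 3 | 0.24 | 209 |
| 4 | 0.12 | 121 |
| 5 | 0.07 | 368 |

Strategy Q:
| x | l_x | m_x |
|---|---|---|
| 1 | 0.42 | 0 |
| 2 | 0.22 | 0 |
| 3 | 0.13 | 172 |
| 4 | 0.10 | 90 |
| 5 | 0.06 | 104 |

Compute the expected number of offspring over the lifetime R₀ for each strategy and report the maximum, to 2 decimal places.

Strategy P: R₀ = 0.67×0 + 0.34×143 + 0.24×209 + 0.12×121 + 0.07×368 = 139.0600
Strategy Q: R₀ = 0.42×0 + 0.22×0 + 0.13×172 + 0.10×90 + 0.06×104 = 37.6000
Highest R₀: strategy P with 139.0600.

139.06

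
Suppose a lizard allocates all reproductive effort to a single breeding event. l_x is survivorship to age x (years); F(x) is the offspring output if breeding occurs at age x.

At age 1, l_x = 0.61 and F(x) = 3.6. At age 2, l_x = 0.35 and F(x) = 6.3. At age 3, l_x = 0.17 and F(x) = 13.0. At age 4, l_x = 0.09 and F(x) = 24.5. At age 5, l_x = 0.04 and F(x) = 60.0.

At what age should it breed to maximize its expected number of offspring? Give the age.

5

Expected offspring if breeding at age x = l_x × F(x):
  age 1: 0.61 × 3.6 = 2.196
  age 2: 0.35 × 6.3 = 2.205
  age 3: 0.17 × 13.0 = 2.210
  age 4: 0.09 × 24.5 = 2.205
  age 5: 0.04 × 60.0 = 2.400
Maximum at age 5 (2.400).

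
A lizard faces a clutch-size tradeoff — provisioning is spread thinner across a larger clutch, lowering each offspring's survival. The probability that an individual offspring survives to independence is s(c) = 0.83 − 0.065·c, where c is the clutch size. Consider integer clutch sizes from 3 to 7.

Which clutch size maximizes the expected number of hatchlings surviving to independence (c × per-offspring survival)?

Expected hatchlings surviving to independence = c × s(c):
  c=3: 3 × 0.635 = 1.905
  c=4: 4 × 0.570 = 2.280
  c=5: 5 × 0.505 = 2.525
  c=6: 6 × 0.440 = 2.640
  c=7: 7 × 0.375 = 2.625
Maximum at c = 6 (2.640 hatchlings surviving to independence).

6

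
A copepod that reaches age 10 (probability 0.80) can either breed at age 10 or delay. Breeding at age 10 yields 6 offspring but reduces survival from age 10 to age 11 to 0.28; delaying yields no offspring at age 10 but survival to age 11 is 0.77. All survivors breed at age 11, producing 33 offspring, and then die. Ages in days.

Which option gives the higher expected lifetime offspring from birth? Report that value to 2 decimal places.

breed at age 10: R₀ = 0.80 × (6 + 0.28 × 33) = 0.80 × 15.2400 = 12.1920
delay to age 11: R₀ = 0.80 × (0.77 × 33) = 0.80 × 25.4100 = 20.3280
Higher: delay to age 11 (20.3280).

20.33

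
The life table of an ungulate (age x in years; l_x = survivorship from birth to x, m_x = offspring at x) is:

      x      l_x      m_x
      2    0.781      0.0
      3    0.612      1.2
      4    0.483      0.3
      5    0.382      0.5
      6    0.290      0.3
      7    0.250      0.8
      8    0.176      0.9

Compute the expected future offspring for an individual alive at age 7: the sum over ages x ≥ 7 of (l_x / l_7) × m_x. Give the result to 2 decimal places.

l_7 = 0.250. Conditional survival from age 7 to x is l_x / l_7.
  x=7: (0.250/0.250) × 0.8 = 0.8000
  x=8: (0.176/0.250) × 0.9 = 0.6336
Sum = 0.8000 + 0.6336 = 1.4336

1.43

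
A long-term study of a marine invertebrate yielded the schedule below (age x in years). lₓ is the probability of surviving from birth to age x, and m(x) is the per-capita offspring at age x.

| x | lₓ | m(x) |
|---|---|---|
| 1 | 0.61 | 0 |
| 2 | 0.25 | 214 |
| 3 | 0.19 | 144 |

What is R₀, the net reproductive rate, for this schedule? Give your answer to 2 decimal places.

80.86

R₀ = Σ lₓ m(x):
  age 1: 0.61 × 0 = 0.0000
  age 2: 0.25 × 214 = 53.5000
  age 3: 0.19 × 144 = 27.3600
R₀ = 0.0000 + 53.5000 + 27.3600 = 80.8600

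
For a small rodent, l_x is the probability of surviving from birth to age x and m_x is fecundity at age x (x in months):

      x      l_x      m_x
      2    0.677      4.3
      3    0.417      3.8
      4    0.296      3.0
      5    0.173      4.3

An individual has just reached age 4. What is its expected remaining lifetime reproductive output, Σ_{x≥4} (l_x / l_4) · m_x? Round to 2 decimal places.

l_4 = 0.296. Conditional survival from age 4 to x is l_x / l_4.
  x=4: (0.296/0.296) × 3.0 = 3.0000
  x=5: (0.173/0.296) × 4.3 = 2.5132
Sum = 3.0000 + 2.5132 = 5.5132

5.51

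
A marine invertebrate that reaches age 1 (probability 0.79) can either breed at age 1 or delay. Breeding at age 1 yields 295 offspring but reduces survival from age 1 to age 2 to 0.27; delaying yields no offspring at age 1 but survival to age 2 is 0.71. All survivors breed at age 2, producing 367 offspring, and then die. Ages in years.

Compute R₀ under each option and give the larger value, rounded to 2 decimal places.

311.33

breed at age 1: R₀ = 0.79 × (295 + 0.27 × 367) = 0.79 × 394.0900 = 311.3311
delay to age 2: R₀ = 0.79 × (0.71 × 367) = 0.79 × 260.5700 = 205.8503
Higher: breed at age 1 (311.3311).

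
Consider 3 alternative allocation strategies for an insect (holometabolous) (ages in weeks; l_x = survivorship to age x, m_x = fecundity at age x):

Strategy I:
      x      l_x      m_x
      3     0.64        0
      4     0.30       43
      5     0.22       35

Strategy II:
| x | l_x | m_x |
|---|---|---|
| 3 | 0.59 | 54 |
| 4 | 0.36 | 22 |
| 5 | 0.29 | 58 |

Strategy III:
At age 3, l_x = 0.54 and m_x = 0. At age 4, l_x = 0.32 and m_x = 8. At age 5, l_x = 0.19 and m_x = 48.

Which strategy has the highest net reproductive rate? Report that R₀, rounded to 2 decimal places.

Strategy I: R₀ = 0.64×0 + 0.30×43 + 0.22×35 = 20.6000
Strategy II: R₀ = 0.59×54 + 0.36×22 + 0.29×58 = 56.6000
Strategy III: R₀ = 0.54×0 + 0.32×8 + 0.19×48 = 11.6800
Highest R₀: strategy II with 56.6000.

56.60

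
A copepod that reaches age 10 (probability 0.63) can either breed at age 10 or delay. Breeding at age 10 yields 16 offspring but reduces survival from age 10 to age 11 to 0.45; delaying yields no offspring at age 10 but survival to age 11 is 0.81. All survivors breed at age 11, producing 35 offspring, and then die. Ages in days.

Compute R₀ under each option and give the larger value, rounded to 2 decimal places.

20.00

breed at age 10: R₀ = 0.63 × (16 + 0.45 × 35) = 0.63 × 31.7500 = 20.0025
delay to age 11: R₀ = 0.63 × (0.81 × 35) = 0.63 × 28.3500 = 17.8605
Higher: breed at age 10 (20.0025).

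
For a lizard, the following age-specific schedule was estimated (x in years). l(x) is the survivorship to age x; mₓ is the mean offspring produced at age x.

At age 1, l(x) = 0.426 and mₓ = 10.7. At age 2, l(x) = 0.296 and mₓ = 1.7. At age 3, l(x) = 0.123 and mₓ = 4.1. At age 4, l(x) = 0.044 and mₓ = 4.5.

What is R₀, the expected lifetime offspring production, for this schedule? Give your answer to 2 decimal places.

R₀ = Σ l(x) mₓ:
  age 1: 0.426 × 10.7 = 4.5582
  age 2: 0.296 × 1.7 = 0.5032
  age 3: 0.123 × 4.1 = 0.5043
  age 4: 0.044 × 4.5 = 0.1980
R₀ = 4.5582 + 0.5032 + 0.5043 + 0.1980 = 5.7637

5.76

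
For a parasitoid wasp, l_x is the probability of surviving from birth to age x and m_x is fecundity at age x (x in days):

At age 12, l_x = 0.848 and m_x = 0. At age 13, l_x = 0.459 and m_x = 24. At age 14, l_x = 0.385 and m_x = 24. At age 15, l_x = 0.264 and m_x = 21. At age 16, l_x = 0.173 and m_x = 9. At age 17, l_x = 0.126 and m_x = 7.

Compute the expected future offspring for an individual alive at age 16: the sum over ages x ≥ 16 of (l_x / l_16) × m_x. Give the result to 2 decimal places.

14.10

l_16 = 0.173. Conditional survival from age 16 to x is l_x / l_16.
  x=16: (0.173/0.173) × 9 = 9.0000
  x=17: (0.126/0.173) × 7 = 5.0983
Sum = 9.0000 + 5.0983 = 14.0983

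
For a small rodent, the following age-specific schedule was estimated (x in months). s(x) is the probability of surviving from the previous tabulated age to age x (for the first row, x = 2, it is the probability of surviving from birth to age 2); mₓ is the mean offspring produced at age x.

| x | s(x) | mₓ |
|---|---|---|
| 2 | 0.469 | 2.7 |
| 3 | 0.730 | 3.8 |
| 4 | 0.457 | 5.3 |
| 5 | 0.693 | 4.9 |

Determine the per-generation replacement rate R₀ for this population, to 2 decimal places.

3.93

Survivorship from birth: l_x = s_2·s_3·…·s_x.
  l_2 = 0.46900
  l_3 = 0.34237
  l_4 = 0.15646
  l_5 = 0.10843
R₀ = Σ l_x mₓ:
  age 2: 0.46900 × 2.7 = 1.2663
  age 3: 0.34237 × 3.8 = 1.3010
  age 4: 0.15646 × 5.3 = 0.8292
  age 5: 0.10843 × 4.9 = 0.5313
R₀ = 1.2663 + 1.3010 + 0.8292 + 0.5313 = 3.9279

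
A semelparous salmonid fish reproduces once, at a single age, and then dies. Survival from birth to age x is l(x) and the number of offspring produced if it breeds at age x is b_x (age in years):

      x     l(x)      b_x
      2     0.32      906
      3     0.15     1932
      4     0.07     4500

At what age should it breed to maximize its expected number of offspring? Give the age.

Expected offspring if breeding at age x = l(x) × b_x:
  age 2: 0.32 × 906 = 289.920
  age 3: 0.15 × 1932 = 289.800
  age 4: 0.07 × 4500 = 315.000
Maximum at age 4 (315.000).

4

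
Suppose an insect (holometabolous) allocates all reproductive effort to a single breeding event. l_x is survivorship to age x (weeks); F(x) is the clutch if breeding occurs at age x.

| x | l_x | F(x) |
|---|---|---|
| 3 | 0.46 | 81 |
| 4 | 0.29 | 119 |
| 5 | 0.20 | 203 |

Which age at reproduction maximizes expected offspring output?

5

Expected offspring if breeding at age x = l_x × F(x):
  age 3: 0.46 × 81 = 37.260
  age 4: 0.29 × 119 = 34.510
  age 5: 0.20 × 203 = 40.600
Maximum at age 5 (40.600).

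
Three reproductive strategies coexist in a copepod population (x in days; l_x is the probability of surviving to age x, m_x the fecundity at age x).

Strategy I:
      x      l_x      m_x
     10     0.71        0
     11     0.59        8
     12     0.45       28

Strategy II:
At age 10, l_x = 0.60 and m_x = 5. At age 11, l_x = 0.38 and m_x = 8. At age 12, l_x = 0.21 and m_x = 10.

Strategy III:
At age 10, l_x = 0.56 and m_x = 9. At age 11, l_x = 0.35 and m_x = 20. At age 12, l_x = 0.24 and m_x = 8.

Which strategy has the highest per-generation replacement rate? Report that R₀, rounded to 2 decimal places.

17.32

Strategy I: R₀ = 0.71×0 + 0.59×8 + 0.45×28 = 17.3200
Strategy II: R₀ = 0.60×5 + 0.38×8 + 0.21×10 = 8.1400
Strategy III: R₀ = 0.56×9 + 0.35×20 + 0.24×8 = 13.9600
Highest R₀: strategy I with 17.3200.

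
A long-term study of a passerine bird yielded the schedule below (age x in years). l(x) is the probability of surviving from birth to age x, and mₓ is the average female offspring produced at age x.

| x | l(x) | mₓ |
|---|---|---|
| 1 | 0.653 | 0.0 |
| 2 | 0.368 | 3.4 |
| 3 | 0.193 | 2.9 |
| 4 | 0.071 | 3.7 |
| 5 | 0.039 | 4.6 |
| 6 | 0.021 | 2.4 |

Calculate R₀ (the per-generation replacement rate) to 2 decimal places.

R₀ = Σ l(x) mₓ:
  age 1: 0.653 × 0.0 = 0.0000
  age 2: 0.368 × 3.4 = 1.2512
  age 3: 0.193 × 2.9 = 0.5597
  age 4: 0.071 × 3.7 = 0.2627
  age 5: 0.039 × 4.6 = 0.1794
  age 6: 0.021 × 2.4 = 0.0504
R₀ = 0.0000 + 1.2512 + 0.5597 + 0.2627 + 0.1794 + 0.0504 = 2.3034

2.30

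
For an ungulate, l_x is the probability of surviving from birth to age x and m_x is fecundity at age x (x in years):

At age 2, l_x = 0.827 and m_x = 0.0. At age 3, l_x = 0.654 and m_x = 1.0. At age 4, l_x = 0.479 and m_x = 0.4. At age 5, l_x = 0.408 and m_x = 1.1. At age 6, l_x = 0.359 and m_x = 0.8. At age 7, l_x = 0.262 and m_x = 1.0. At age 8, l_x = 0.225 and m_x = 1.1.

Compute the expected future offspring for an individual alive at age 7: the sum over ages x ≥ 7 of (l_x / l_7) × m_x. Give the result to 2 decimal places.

1.94

l_7 = 0.262. Conditional survival from age 7 to x is l_x / l_7.
  x=7: (0.262/0.262) × 1.0 = 1.0000
  x=8: (0.225/0.262) × 1.1 = 0.9447
Sum = 1.0000 + 0.9447 = 1.9447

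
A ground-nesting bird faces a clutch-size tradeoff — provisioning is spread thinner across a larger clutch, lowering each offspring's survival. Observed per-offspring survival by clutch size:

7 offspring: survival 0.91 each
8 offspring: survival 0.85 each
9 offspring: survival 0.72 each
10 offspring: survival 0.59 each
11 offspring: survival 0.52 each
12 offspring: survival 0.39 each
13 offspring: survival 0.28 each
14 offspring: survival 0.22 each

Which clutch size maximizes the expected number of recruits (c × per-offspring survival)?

8

Expected recruits = c × s(c):
  c=7: 7 × 0.91 = 6.370
  c=8: 8 × 0.85 = 6.800
  c=9: 9 × 0.72 = 6.480
  c=10: 10 × 0.59 = 5.900
  c=11: 11 × 0.52 = 5.720
  c=12: 12 × 0.39 = 4.680
  c=13: 13 × 0.28 = 3.640
  c=14: 14 × 0.22 = 3.080
Maximum at c = 8 (6.800 recruits).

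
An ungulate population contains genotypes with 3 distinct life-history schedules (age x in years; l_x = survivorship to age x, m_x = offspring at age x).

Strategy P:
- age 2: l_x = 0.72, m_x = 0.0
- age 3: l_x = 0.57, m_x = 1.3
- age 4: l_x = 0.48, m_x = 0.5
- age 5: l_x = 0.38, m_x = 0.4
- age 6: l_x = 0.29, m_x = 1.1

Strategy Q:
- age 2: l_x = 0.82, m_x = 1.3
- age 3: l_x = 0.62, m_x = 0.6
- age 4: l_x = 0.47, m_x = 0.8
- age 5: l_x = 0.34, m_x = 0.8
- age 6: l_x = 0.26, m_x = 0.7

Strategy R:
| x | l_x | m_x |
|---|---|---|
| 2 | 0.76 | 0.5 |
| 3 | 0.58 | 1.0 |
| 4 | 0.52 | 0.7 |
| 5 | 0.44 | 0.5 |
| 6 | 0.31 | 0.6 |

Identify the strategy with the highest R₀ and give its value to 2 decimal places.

2.27

Strategy P: R₀ = 0.72×0.0 + 0.57×1.3 + 0.48×0.5 + 0.38×0.4 + 0.29×1.1 = 1.4520
Strategy Q: R₀ = 0.82×1.3 + 0.62×0.6 + 0.47×0.8 + 0.34×0.8 + 0.26×0.7 = 2.2680
Strategy R: R₀ = 0.76×0.5 + 0.58×1.0 + 0.52×0.7 + 0.44×0.5 + 0.31×0.6 = 1.7300
Highest R₀: strategy Q with 2.2680.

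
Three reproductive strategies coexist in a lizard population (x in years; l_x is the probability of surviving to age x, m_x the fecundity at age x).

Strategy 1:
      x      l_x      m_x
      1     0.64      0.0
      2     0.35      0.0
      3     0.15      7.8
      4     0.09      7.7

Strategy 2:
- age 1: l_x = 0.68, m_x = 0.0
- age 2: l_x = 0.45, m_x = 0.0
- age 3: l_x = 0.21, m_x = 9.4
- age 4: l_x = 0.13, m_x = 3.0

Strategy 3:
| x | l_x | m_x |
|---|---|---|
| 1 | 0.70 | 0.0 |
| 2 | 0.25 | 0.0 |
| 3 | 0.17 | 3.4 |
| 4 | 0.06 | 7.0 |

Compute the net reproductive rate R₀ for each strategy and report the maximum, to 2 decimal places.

2.36

Strategy 1: R₀ = 0.64×0.0 + 0.35×0.0 + 0.15×7.8 + 0.09×7.7 = 1.8630
Strategy 2: R₀ = 0.68×0.0 + 0.45×0.0 + 0.21×9.4 + 0.13×3.0 = 2.3640
Strategy 3: R₀ = 0.70×0.0 + 0.25×0.0 + 0.17×3.4 + 0.06×7.0 = 0.9980
Highest R₀: strategy 2 with 2.3640.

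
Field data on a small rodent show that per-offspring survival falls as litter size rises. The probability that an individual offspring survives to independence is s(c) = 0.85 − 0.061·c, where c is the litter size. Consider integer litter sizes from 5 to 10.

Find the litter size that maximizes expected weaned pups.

7

Expected weaned pups = c × s(c):
  c=5: 5 × 0.545 = 2.725
  c=6: 6 × 0.484 = 2.904
  c=7: 7 × 0.423 = 2.961
  c=8: 8 × 0.362 = 2.896
  c=9: 9 × 0.301 = 2.709
  c=10: 10 × 0.240 = 2.400
Maximum at c = 7 (2.961 weaned pups).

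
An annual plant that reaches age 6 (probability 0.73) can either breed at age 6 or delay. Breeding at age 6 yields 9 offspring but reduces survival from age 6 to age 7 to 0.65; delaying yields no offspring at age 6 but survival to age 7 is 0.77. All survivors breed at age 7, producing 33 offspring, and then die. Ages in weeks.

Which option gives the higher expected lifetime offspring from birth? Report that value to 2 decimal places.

breed at age 6: R₀ = 0.73 × (9 + 0.65 × 33) = 0.73 × 30.4500 = 22.2285
delay to age 7: R₀ = 0.73 × (0.77 × 33) = 0.73 × 25.4100 = 18.5493
Higher: breed at age 6 (22.2285).

22.23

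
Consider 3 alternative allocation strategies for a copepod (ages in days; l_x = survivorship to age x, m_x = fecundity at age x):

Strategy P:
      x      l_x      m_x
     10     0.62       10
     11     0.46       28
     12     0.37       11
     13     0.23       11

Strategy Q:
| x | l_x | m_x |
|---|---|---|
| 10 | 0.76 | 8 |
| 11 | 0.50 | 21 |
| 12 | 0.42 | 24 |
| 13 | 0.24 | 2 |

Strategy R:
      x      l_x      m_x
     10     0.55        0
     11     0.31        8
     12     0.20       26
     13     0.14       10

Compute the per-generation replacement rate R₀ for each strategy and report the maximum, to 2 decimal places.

Strategy P: R₀ = 0.62×10 + 0.46×28 + 0.37×11 + 0.23×11 = 25.6800
Strategy Q: R₀ = 0.76×8 + 0.50×21 + 0.42×24 + 0.24×2 = 27.1400
Strategy R: R₀ = 0.55×0 + 0.31×8 + 0.20×26 + 0.14×10 = 9.0800
Highest R₀: strategy Q with 27.1400.

27.14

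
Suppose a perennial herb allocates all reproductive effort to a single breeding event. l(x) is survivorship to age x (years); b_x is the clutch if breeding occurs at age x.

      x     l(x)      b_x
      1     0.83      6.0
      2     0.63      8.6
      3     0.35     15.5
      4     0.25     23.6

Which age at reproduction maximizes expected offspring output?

4

Expected offspring if breeding at age x = l(x) × b_x:
  age 1: 0.83 × 6.0 = 4.980
  age 2: 0.63 × 8.6 = 5.418
  age 3: 0.35 × 15.5 = 5.425
  age 4: 0.25 × 23.6 = 5.900
Maximum at age 4 (5.900).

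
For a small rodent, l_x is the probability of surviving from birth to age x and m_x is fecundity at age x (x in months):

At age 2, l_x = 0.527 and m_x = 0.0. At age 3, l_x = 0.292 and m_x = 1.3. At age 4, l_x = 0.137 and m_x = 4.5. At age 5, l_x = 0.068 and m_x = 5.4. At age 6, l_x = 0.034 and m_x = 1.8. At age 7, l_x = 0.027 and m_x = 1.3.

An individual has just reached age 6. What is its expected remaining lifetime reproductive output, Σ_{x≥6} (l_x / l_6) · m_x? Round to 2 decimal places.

l_6 = 0.034. Conditional survival from age 6 to x is l_x / l_6.
  x=6: (0.034/0.034) × 1.8 = 1.8000
  x=7: (0.027/0.034) × 1.3 = 1.0324
Sum = 1.8000 + 1.0324 = 2.8324

2.83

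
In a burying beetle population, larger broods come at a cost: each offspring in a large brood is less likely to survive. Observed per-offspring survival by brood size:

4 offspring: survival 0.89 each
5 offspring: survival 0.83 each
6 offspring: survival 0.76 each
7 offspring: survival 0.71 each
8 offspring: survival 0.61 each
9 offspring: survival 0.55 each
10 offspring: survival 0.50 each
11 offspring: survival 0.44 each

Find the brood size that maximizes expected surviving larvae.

10

Expected surviving larvae = c × s(c):
  c=4: 4 × 0.89 = 3.560
  c=5: 5 × 0.83 = 4.150
  c=6: 6 × 0.76 = 4.560
  c=7: 7 × 0.71 = 4.970
  c=8: 8 × 0.61 = 4.880
  c=9: 9 × 0.55 = 4.950
  c=10: 10 × 0.50 = 5.000
  c=11: 11 × 0.44 = 4.840
Maximum at c = 10 (5.000 surviving larvae).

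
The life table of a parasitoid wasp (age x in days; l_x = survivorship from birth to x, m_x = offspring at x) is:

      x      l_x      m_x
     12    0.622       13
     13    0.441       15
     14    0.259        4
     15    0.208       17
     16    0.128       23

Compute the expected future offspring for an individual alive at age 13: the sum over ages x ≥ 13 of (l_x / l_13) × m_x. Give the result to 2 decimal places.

l_13 = 0.441. Conditional survival from age 13 to x is l_x / l_13.
  x=13: (0.441/0.441) × 15 = 15.0000
  x=14: (0.259/0.441) × 4 = 2.3492
  x=15: (0.208/0.441) × 17 = 8.0181
  x=16: (0.128/0.441) × 23 = 6.6757
Sum = 15.0000 + 2.3492 + 8.0181 + 6.6757 = 32.0431

32.04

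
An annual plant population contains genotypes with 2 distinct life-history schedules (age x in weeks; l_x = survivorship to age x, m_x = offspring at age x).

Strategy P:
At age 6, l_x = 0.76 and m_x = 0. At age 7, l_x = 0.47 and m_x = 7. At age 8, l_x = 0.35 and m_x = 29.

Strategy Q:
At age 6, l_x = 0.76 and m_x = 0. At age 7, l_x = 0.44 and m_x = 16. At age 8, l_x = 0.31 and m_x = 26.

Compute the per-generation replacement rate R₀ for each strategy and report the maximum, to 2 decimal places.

15.10

Strategy P: R₀ = 0.76×0 + 0.47×7 + 0.35×29 = 13.4400
Strategy Q: R₀ = 0.76×0 + 0.44×16 + 0.31×26 = 15.1000
Highest R₀: strategy Q with 15.1000.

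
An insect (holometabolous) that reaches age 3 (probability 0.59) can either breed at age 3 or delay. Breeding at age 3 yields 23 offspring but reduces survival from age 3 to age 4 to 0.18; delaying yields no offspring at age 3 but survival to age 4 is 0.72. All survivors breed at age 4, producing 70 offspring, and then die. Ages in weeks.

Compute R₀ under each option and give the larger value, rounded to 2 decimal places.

breed at age 3: R₀ = 0.59 × (23 + 0.18 × 70) = 0.59 × 35.6000 = 21.0040
delay to age 4: R₀ = 0.59 × (0.72 × 70) = 0.59 × 50.4000 = 29.7360
Higher: delay to age 4 (29.7360).

29.74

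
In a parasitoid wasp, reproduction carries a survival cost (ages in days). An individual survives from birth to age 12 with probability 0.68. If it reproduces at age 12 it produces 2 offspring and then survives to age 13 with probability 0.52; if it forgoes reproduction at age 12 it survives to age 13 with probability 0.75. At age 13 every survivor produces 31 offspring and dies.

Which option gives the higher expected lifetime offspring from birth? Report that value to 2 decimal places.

15.81

breed at age 12: R₀ = 0.68 × (2 + 0.52 × 31) = 0.68 × 18.1200 = 12.3216
delay to age 13: R₀ = 0.68 × (0.75 × 31) = 0.68 × 23.2500 = 15.8100
Higher: delay to age 13 (15.8100).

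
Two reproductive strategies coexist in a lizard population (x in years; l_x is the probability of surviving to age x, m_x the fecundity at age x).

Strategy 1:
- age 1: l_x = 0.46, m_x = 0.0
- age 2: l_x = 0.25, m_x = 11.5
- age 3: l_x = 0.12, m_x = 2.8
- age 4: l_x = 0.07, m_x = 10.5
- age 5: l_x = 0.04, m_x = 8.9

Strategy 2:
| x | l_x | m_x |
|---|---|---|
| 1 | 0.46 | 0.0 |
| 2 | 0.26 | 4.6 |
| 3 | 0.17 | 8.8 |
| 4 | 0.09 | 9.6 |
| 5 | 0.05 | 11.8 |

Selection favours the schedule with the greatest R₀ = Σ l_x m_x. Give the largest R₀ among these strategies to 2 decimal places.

4.30

Strategy 1: R₀ = 0.46×0.0 + 0.25×11.5 + 0.12×2.8 + 0.07×10.5 + 0.04×8.9 = 4.3020
Strategy 2: R₀ = 0.46×0.0 + 0.26×4.6 + 0.17×8.8 + 0.09×9.6 + 0.05×11.8 = 4.1460
Highest R₀: strategy 1 with 4.3020.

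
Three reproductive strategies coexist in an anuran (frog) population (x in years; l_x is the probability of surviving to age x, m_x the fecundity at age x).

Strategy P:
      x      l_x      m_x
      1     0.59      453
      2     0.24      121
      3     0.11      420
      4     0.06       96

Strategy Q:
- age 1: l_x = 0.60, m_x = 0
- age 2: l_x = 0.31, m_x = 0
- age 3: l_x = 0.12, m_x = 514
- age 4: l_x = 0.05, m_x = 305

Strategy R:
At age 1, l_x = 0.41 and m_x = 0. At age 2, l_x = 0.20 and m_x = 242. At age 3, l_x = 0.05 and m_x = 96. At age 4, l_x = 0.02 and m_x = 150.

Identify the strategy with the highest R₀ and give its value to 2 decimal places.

348.27

Strategy P: R₀ = 0.59×453 + 0.24×121 + 0.11×420 + 0.06×96 = 348.2700
Strategy Q: R₀ = 0.60×0 + 0.31×0 + 0.12×514 + 0.05×305 = 76.9300
Strategy R: R₀ = 0.41×0 + 0.20×242 + 0.05×96 + 0.02×150 = 56.2000
Highest R₀: strategy P with 348.2700.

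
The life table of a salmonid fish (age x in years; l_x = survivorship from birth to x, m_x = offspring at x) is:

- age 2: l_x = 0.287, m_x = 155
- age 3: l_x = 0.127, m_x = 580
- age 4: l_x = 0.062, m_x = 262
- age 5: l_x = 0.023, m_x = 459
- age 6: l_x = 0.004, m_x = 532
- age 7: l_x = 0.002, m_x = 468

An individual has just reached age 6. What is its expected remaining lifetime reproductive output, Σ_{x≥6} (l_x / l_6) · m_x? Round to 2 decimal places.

l_6 = 0.004. Conditional survival from age 6 to x is l_x / l_6.
  x=6: (0.004/0.004) × 532 = 532.0000
  x=7: (0.002/0.004) × 468 = 234.0000
Sum = 532.0000 + 234.0000 = 766.0000

766.00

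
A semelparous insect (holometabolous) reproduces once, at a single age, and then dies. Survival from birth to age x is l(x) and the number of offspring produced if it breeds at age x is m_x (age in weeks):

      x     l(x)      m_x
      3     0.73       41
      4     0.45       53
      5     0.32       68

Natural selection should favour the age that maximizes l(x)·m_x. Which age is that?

3

Expected offspring if breeding at age x = l(x) × m_x:
  age 3: 0.73 × 41 = 29.930
  age 4: 0.45 × 53 = 23.850
  age 5: 0.32 × 68 = 21.760
Maximum at age 3 (29.930).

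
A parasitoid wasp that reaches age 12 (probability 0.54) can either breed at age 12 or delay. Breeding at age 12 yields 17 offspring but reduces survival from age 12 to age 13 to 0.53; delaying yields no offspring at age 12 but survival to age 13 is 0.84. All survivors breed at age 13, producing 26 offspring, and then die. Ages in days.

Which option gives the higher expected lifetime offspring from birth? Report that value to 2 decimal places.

16.62

breed at age 12: R₀ = 0.54 × (17 + 0.53 × 26) = 0.54 × 30.7800 = 16.6212
delay to age 13: R₀ = 0.54 × (0.84 × 26) = 0.54 × 21.8400 = 11.7936
Higher: breed at age 12 (16.6212).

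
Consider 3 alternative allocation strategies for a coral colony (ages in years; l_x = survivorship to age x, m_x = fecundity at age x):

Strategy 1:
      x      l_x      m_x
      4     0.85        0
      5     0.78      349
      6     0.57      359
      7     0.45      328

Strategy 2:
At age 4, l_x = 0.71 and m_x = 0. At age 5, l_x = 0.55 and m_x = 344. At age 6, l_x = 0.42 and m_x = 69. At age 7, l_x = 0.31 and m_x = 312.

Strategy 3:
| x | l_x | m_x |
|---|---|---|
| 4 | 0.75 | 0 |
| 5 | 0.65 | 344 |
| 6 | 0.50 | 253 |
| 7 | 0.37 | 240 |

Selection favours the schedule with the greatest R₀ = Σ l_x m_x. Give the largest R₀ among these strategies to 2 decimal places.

624.45

Strategy 1: R₀ = 0.85×0 + 0.78×349 + 0.57×359 + 0.45×328 = 624.4500
Strategy 2: R₀ = 0.71×0 + 0.55×344 + 0.42×69 + 0.31×312 = 314.9000
Strategy 3: R₀ = 0.75×0 + 0.65×344 + 0.50×253 + 0.37×240 = 438.9000
Highest R₀: strategy 1 with 624.4500.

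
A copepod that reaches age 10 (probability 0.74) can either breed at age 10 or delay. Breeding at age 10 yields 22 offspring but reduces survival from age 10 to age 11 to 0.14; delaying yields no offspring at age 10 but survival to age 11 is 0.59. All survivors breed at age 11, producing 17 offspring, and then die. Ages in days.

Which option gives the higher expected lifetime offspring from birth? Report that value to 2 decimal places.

18.04

breed at age 10: R₀ = 0.74 × (22 + 0.14 × 17) = 0.74 × 24.3800 = 18.0412
delay to age 11: R₀ = 0.74 × (0.59 × 17) = 0.74 × 10.0300 = 7.4222
Higher: breed at age 10 (18.0412).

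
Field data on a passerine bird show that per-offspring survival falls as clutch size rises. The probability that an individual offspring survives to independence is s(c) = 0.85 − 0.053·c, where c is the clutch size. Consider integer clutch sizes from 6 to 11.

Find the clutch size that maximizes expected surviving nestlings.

8

Expected surviving nestlings = c × s(c):
  c=6: 6 × 0.532 = 3.192
  c=7: 7 × 0.479 = 3.353
  c=8: 8 × 0.426 = 3.408
  c=9: 9 × 0.373 = 3.357
  c=10: 10 × 0.320 = 3.200
  c=11: 11 × 0.267 = 2.937
Maximum at c = 8 (3.408 surviving nestlings).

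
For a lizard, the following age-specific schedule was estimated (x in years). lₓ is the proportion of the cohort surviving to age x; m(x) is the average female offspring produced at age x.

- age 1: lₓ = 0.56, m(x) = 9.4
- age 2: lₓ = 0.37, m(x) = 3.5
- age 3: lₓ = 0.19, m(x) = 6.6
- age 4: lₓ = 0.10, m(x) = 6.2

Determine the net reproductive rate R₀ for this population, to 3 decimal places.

R₀ = Σ lₓ m(x):
  age 1: 0.56 × 9.4 = 5.2640
  age 2: 0.37 × 3.5 = 1.2950
  age 3: 0.19 × 6.6 = 1.2540
  age 4: 0.10 × 6.2 = 0.6200
R₀ = 5.2640 + 1.2950 + 1.2540 + 0.6200 = 8.4330

8.433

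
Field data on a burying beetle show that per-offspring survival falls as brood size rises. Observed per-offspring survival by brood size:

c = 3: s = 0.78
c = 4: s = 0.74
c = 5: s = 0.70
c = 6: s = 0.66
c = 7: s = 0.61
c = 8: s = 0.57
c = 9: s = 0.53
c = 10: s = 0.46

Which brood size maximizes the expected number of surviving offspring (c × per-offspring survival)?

9

Expected surviving offspring = c × s(c):
  c=3: 3 × 0.78 = 2.340
  c=4: 4 × 0.74 = 2.960
  c=5: 5 × 0.70 = 3.500
  c=6: 6 × 0.66 = 3.960
  c=7: 7 × 0.61 = 4.270
  c=8: 8 × 0.57 = 4.560
  c=9: 9 × 0.53 = 4.770
  c=10: 10 × 0.46 = 4.600
Maximum at c = 9 (4.770 surviving offspring).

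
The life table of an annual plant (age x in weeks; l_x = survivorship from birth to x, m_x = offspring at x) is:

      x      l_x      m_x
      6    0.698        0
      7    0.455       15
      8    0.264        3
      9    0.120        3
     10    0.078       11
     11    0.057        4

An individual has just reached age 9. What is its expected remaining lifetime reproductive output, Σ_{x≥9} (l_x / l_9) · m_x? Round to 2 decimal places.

12.05

l_9 = 0.120. Conditional survival from age 9 to x is l_x / l_9.
  x=9: (0.120/0.120) × 3 = 3.0000
  x=10: (0.078/0.120) × 11 = 7.1500
  x=11: (0.057/0.120) × 4 = 1.9000
Sum = 3.0000 + 7.1500 + 1.9000 = 12.0500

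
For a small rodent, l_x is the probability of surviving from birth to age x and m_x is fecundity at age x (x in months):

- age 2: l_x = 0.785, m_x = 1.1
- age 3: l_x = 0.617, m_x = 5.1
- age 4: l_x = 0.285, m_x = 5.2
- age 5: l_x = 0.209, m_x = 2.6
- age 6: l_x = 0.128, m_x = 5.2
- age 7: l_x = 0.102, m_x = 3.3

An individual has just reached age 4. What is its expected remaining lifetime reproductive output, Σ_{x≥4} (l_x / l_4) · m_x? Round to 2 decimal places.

l_4 = 0.285. Conditional survival from age 4 to x is l_x / l_4.
  x=4: (0.285/0.285) × 5.2 = 5.2000
  x=5: (0.209/0.285) × 2.6 = 1.9067
  x=6: (0.128/0.285) × 5.2 = 2.3354
  x=7: (0.102/0.285) × 3.3 = 1.1811
Sum = 5.2000 + 1.9067 + 2.3354 + 1.1811 = 10.6232

10.62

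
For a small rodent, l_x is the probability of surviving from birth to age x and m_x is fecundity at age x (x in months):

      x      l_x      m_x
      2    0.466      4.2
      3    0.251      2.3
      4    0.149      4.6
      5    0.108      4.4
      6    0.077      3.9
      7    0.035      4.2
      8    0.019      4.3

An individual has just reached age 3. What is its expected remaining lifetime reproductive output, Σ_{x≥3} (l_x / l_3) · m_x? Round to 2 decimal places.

9.03

l_3 = 0.251. Conditional survival from age 3 to x is l_x / l_3.
  x=3: (0.251/0.251) × 2.3 = 2.3000
  x=4: (0.149/0.251) × 4.6 = 2.7307
  x=5: (0.108/0.251) × 4.4 = 1.8932
  x=6: (0.077/0.251) × 3.9 = 1.1964
  x=7: (0.035/0.251) × 4.2 = 0.5857
  x=8: (0.019/0.251) × 4.3 = 0.3255
Sum = 2.3000 + 2.7307 + 1.8932 + 1.1964 + 0.5857 + 0.3255 = 9.0315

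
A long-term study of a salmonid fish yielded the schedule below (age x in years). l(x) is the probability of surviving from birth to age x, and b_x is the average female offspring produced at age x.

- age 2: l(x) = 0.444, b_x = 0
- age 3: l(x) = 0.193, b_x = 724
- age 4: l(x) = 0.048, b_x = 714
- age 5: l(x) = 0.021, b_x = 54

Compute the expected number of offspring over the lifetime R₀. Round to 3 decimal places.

175.138

R₀ = Σ l(x) b_x:
  age 2: 0.444 × 0 = 0.0000
  age 3: 0.193 × 724 = 139.7320
  age 4: 0.048 × 714 = 34.2720
  age 5: 0.021 × 54 = 1.1340
R₀ = 0.0000 + 139.7320 + 34.2720 + 1.1340 = 175.1380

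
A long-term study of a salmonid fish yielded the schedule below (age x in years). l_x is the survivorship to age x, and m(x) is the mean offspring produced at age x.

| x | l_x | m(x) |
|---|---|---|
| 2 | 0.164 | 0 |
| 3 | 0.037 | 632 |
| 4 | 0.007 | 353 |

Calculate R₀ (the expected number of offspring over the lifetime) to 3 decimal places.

R₀ = Σ l_x m(x):
  age 2: 0.164 × 0 = 0.0000
  age 3: 0.037 × 632 = 23.3840
  age 4: 0.007 × 353 = 2.4710
R₀ = 0.0000 + 23.3840 + 2.4710 = 25.8550

25.855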